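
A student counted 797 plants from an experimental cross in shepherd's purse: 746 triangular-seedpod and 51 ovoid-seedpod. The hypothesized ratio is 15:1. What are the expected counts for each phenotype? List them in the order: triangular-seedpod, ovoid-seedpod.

Total ratio parts = 16. Expected numbers out of 797:
  triangular-seedpod: 797 × 15/16 = 747.1875
  ovoid-seedpod: 797 × 1/16 = 49.8125

747.1875, 49.8125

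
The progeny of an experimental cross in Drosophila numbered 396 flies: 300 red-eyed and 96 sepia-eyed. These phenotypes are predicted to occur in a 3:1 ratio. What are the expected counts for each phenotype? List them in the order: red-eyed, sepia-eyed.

Under the 3:1 hypothesis (Σ ratio = 4, N = 396):
  red-eyed: 396 × 3/4 = 297
  sepia-eyed: 396 × 1/4 = 99

297, 99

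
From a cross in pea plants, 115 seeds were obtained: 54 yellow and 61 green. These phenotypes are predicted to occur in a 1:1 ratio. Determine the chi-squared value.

Expected counts for N = 115 under a 1:1 ratio (total parts = 2):
  yellow: 115 × 1/2 = 57.5
  green: 115 × 1/2 = 57.5
χ² = Σ (O − E)² / E
  yellow: (54 − 57.5)² / 57.5 = 0.2130
  green: (61 − 57.5)² / 57.5 = 0.2130
χ² = 0.2130 + 0.2130 = 0.426

0.426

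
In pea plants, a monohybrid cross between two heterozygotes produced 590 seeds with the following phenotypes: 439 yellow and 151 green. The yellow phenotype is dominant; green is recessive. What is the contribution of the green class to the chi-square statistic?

For a monohybrid cross between heterozygotes with complete dominance, the expected phenotypic ratio is 3:1.
Under the 3:1 hypothesis (Σ ratio = 4, N = 590):
  yellow: 590 × 3/4 = 442.5
  green: 590 × 1/4 = 147.5
Contribution of green: (151 − 147.5)² / 147.5 = 0.0831

0.083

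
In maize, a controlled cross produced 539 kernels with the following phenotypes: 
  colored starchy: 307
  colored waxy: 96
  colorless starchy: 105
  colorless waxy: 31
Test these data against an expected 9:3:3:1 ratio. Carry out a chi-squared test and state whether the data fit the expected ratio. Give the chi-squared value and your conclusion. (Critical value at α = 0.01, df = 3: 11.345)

0.669; consistent

Under the 9:3:3:1 hypothesis (Σ ratio = 16, N = 539):
  colored starchy: 539 × 9/16 = 303.1875
  colored waxy: 539 × 3/16 = 101.0625
  colorless starchy: 539 × 3/16 = 101.0625
  colorless waxy: 539 × 1/16 = 33.6875
χ² = Σ (O − E)² / E
  colored starchy: (307 − 303.1875)² / 303.1875 = 0.0479
  colored waxy: (96 − 101.0625)² / 101.0625 = 0.2536
  colorless starchy: (105 − 101.0625)² / 101.0625 = 0.1534
  colorless waxy: (31 − 33.6875)² / 33.6875 = 0.2144
χ² = 0.0479 + 0.2536 + 0.1534 + 0.2144 = 0.6693 ≈ 0.669
Degrees of freedom = 4 − 1 = 3; critical value at α = 0.01 is 11.345.
Since 0.669 < 11.345, we fail to reject the null hypothesis — the data are consistent with the 9:3:3:1 ratio.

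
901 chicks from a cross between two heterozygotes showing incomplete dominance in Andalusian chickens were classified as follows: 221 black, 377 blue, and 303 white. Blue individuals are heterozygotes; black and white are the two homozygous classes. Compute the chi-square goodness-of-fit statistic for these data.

With incomplete dominance, a heterozygote × heterozygote cross gives a 1:2:1 phenotypic ratio.
Total ratio parts = 4. Expected numbers out of 901:
  black: 901 × 1/4 = 225.25
  blue: 901 × 2/4 = 450.5
  white: 901 × 1/4 = 225.25
χ² = Σ (O − E)² / E
  black: (221 − 225.25)² / 225.25 = 0.0802
  blue: (377 − 450.5)² / 450.5 = 11.9917
  white: (303 − 225.25)² / 225.25 = 26.8371
χ² = 0.0802 + 11.9917 + 26.8371 = 38.909

38.909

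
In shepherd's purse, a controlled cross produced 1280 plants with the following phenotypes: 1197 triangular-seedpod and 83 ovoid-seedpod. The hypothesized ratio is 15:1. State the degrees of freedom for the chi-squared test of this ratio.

A goodness-of-fit test with 2 phenotype classes has df = 2 − 1 = 1.

1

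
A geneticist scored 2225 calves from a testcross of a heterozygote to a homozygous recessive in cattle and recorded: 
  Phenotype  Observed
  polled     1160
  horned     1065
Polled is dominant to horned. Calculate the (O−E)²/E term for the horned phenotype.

A testcross of a heterozygote (Aa × aa) gives a 1:1 phenotypic ratio.
Under the 1:1 hypothesis (Σ ratio = 2, N = 2225):
  polled: 2225 × 1/2 = 1112.5
  horned: 2225 × 1/2 = 1112.5
Contribution of horned: (1065 − 1112.5)² / 1112.5 = 2.0281

2.028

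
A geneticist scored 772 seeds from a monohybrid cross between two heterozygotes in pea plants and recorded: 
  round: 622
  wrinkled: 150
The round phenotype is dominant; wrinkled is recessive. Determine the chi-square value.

12.774

For a monohybrid cross between heterozygotes with complete dominance, the expected phenotypic ratio is 3:1.
Total ratio parts = 4. Expected numbers out of 772:
  round: 772 × 3/4 = 579
  wrinkled: 772 × 1/4 = 193
χ² = Σ (O − E)² / E
  round: (622 − 579)² / 579 = 3.1934
  wrinkled: (150 − 193)² / 193 = 9.5803
χ² = 3.1934 + 9.5803 = 12.7737 ≈ 12.774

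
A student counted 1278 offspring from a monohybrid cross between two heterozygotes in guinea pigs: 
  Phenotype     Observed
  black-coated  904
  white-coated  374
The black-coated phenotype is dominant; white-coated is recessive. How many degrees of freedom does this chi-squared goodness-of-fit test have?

For a monohybrid cross between heterozygotes with complete dominance, the expected phenotypic ratio is 3:1.
A goodness-of-fit test with 2 phenotype classes has df = 2 − 1 = 1.

1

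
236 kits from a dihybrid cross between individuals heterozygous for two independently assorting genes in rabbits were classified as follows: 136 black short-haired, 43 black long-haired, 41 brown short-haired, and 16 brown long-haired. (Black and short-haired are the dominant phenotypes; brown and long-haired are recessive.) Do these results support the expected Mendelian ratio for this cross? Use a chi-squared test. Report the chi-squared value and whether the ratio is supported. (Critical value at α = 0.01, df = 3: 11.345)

A dihybrid F₂ with independent assortment and complete dominance at both loci gives a 9:3:3:1 phenotypic ratio.
Under the 9:3:3:1 hypothesis (Σ ratio = 16, N = 236):
  black short-haired: 236 × 9/16 = 132.75
  black long-haired: 236 × 3/16 = 44.25
  brown short-haired: 236 × 3/16 = 44.25
  brown long-haired: 236 × 1/16 = 14.75
χ² = Σ (O − E)² / E
  black short-haired: (136 − 132.75)² / 132.75 = 0.0796
  black long-haired: (43 − 44.25)² / 44.25 = 0.0353
  brown short-haired: (41 − 44.25)² / 44.25 = 0.2387
  brown long-haired: (16 − 14.75)² / 14.75 = 0.1059
χ² = 0.0796 + 0.0353 + 0.2387 + 0.1059 = 0.4595 ≈ 0.460
Degrees of freedom = 4 − 1 = 3; critical value at α = 0.01 is 11.345.
Since 0.460 < 11.345, we fail to reject the null hypothesis — the data are consistent with the 9:3:3:1 ratio.

0.460; consistent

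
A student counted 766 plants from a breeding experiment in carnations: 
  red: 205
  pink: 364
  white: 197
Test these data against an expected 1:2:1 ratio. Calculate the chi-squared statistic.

2.052

The 1:2:1 ratio has 4 parts, so with N = 766 the expected counts are:
  red: 766 × 1/4 = 191.5
  pink: 766 × 2/4 = 383
  white: 766 × 1/4 = 191.5
χ² = Σ (O − E)² / E
  red: (205 − 191.5)² / 191.5 = 0.9517
  pink: (364 − 383)² / 383 = 0.9426
  white: (197 − 191.5)² / 191.5 = 0.1580
χ² = 0.9517 + 0.9426 + 0.1580 = 2.0523 ≈ 2.052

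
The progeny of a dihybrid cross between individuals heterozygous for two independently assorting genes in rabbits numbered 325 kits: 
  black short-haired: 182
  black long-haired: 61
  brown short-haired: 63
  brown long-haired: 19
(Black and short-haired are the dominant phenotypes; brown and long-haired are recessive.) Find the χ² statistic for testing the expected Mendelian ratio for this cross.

A dihybrid F₂ with independent assortment and complete dominance at both loci gives a 9:3:3:1 phenotypic ratio.
The 9:3:3:1 ratio has 16 parts, so with N = 325 the expected counts are:
  black short-haired: 325 × 9/16 = 182.8125
  black long-haired: 325 × 3/16 = 60.9375
  brown short-haired: 325 × 3/16 = 60.9375
  brown long-haired: 325 × 1/16 = 20.3125
χ² = Σ (O − E)² / E
  black short-haired: (182 − 182.8125)² / 182.8125 = 0.0036
  black long-haired: (61 − 60.9375)² / 60.9375 = 0.0001
  brown short-haired: (63 − 60.9375)² / 60.9375 = 0.0698
  brown long-haired: (19 − 20.3125)² / 20.3125 = 0.0848
χ² = 0.0036 + 0.0001 + 0.0698 + 0.0848 = 0.1583 ≈ 0.158

0.158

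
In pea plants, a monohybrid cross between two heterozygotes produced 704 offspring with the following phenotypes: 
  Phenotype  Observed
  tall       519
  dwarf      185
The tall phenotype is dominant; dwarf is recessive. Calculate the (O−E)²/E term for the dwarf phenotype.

0.460

For a monohybrid cross between heterozygotes with complete dominance, the expected phenotypic ratio is 3:1.
Total ratio parts = 4. Expected numbers out of 704:
  tall: 704 × 3/4 = 528
  dwarf: 704 × 1/4 = 176
Contribution of dwarf: (185 − 176)² / 176 = 0.4602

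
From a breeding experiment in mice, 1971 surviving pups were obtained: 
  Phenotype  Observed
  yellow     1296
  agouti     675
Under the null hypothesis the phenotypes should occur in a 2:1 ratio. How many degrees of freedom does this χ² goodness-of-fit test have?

1

A goodness-of-fit test with 2 phenotype classes has df = 2 − 1 = 1.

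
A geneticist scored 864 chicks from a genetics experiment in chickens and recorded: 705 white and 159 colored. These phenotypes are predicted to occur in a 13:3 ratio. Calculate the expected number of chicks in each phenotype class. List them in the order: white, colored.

The 13:3 ratio has 16 parts, so with N = 864 the expected counts are:
  white: 864 × 13/16 = 702
  colored: 864 × 3/16 = 162

702, 162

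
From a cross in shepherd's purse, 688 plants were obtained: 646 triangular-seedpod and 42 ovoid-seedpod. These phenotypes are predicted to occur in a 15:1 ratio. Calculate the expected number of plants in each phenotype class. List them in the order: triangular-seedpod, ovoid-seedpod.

Total ratio parts = 16. Expected numbers out of 688:
  triangular-seedpod: 688 × 15/16 = 645
  ovoid-seedpod: 688 × 1/16 = 43

645, 43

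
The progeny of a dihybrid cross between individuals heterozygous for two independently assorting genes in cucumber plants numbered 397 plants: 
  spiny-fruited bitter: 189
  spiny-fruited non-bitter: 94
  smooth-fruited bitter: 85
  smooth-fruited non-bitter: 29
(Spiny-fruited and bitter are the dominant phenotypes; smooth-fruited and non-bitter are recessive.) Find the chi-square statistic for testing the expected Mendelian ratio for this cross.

A dihybrid F₂ with independent assortment and complete dominance at both loci gives a 9:3:3:1 phenotypic ratio.
Expected counts for N = 397 under a 9:3:3:1 ratio (total parts = 16):
  spiny-fruited bitter: 397 × 9/16 = 223.3125
  spiny-fruited non-bitter: 397 × 3/16 = 74.4375
  smooth-fruited bitter: 397 × 3/16 = 74.4375
  smooth-fruited non-bitter: 397 × 1/16 = 24.8125
χ² = Σ (O − E)² / E
  spiny-fruited bitter: (189 − 223.3125)² / 223.3125 = 5.2722
  spiny-fruited non-bitter: (94 − 74.4375)² / 74.4375 = 5.1411
  smooth-fruited bitter: (85 − 74.4375)² / 74.4375 = 1.4988
  smooth-fruited non-bitter: (29 − 24.8125)² / 24.8125 = 0.7067
χ² = 5.2722 + 5.1411 + 1.4988 + 0.7067 = 12.6188 ≈ 12.619

12.619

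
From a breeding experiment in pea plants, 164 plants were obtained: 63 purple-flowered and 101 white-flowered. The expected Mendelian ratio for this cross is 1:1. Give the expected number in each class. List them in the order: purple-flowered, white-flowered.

Under the 1:1 hypothesis (Σ ratio = 2, N = 164):
  purple-flowered: 164 × 1/2 = 82
  white-flowered: 164 × 1/2 = 82

82, 82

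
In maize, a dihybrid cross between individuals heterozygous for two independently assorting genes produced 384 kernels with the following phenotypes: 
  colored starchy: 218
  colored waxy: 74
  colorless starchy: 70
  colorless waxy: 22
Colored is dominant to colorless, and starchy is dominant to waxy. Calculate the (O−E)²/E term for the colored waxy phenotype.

0.056

A dihybrid F₂ with independent assortment and complete dominance at both loci gives a 9:3:3:1 phenotypic ratio.
Expected counts for N = 384 under a 9:3:3:1 ratio (total parts = 16):
  colored starchy: 384 × 9/16 = 216
  colored waxy: 384 × 3/16 = 72
  colorless starchy: 384 × 3/16 = 72
  colorless waxy: 384 × 1/16 = 24
Contribution of colored waxy: (74 − 72)² / 72 = 0.0556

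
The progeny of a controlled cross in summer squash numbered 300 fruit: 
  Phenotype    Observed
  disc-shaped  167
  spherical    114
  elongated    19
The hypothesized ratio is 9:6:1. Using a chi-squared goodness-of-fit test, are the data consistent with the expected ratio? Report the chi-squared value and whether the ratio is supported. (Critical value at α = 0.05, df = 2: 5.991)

The 9:6:1 ratio has 16 parts, so with N = 300 the expected counts are:
  disc-shaped: 300 × 9/16 = 168.75
  spherical: 300 × 6/16 = 112.5
  elongated: 300 × 1/16 = 18.75
χ² = Σ (O − E)² / E
  disc-shaped: (167 − 168.75)² / 168.75 = 0.0181
  spherical: (114 − 112.5)² / 112.5 = 0.0200
  elongated: (19 − 18.75)² / 18.75 = 0.0033
χ² = 0.0181 + 0.0200 + 0.0033 = 0.0414 ≈ 0.041
Degrees of freedom = 3 − 1 = 2; critical value at α = 0.05 is 5.991.
Since 0.041 < 5.991, we fail to reject the null hypothesis — the data are consistent with the 9:6:1 ratio.

0.041; consistent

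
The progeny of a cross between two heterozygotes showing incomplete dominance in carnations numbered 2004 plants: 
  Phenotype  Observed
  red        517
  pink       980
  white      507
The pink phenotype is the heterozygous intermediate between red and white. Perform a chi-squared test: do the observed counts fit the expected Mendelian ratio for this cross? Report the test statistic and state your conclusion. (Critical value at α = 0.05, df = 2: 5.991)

1.066; consistent

With incomplete dominance, a heterozygote × heterozygote cross gives a 1:2:1 phenotypic ratio.
Expected counts for N = 2004 under a 1:2:1 ratio (total parts = 4):
  red: 2004 × 1/4 = 501
  pink: 2004 × 2/4 = 1002
  white: 2004 × 1/4 = 501
χ² = Σ (O − E)² / E
  red: (517 − 501)² / 501 = 0.5110
  pink: (980 − 1002)² / 1002 = 0.4830
  white: (507 − 501)² / 501 = 0.0719
χ² = 0.5110 + 0.4830 + 0.0719 = 1.0659 ≈ 1.066
Degrees of freedom = 3 − 1 = 2; critical value at α = 0.05 is 5.991.
Since 1.066 < 5.991, we fail to reject the null hypothesis — the data are consistent with the 1:2:1 ratio.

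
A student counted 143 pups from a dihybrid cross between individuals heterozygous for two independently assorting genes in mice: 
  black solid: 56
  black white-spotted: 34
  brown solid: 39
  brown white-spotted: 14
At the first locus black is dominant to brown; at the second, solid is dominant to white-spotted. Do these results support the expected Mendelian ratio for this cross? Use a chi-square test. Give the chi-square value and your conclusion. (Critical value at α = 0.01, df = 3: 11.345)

17.758; not consistent

A dihybrid F₂ with independent assortment and complete dominance at both loci gives a 9:3:3:1 phenotypic ratio.
The 9:3:3:1 ratio has 16 parts, so with N = 143 the expected counts are:
  black solid: 143 × 9/16 = 80.4375
  black white-spotted: 143 × 3/16 = 26.8125
  brown solid: 143 × 3/16 = 26.8125
  brown white-spotted: 143 × 1/16 = 8.9375
χ² = Σ (O − E)² / E
  black solid: (56 − 80.4375)² / 80.4375 = 7.4243
  black white-spotted: (34 − 26.8125)² / 26.8125 = 1.9267
  brown solid: (39 − 26.8125)² / 26.8125 = 5.5398
  brown white-spotted: (14 − 8.9375)² / 8.9375 = 2.8676
χ² = 7.4243 + 1.9267 + 5.5398 + 2.8676 = 17.7584 ≈ 17.758
Degrees of freedom = 4 − 1 = 3; critical value at α = 0.01 is 11.345.
Since 17.758 > 11.345, we reject the null hypothesis — the data do not fit the 9:3:3:1 ratio.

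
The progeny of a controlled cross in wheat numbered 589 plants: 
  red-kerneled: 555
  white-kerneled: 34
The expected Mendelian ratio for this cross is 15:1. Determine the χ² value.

0.229

The 15:1 ratio has 16 parts, so with N = 589 the expected counts are:
  red-kerneled: 589 × 15/16 = 552.1875
  white-kerneled: 589 × 1/16 = 36.8125
χ² = Σ (O − E)² / E
  red-kerneled: (555 − 552.1875)² / 552.1875 = 0.0143
  white-kerneled: (34 − 36.8125)² / 36.8125 = 0.2149
χ² = 0.0143 + 0.2149 = 0.2292 ≈ 0.229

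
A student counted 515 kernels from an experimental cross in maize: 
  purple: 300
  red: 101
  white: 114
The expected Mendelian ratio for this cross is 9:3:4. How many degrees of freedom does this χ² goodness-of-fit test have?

A goodness-of-fit test with 3 phenotype classes has df = 3 − 1 = 2.

2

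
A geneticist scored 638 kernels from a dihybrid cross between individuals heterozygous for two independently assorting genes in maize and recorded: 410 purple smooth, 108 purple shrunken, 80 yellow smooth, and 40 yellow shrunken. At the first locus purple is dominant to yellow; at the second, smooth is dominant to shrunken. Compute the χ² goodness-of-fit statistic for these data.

A dihybrid F₂ with independent assortment and complete dominance at both loci gives a 9:3:3:1 phenotypic ratio.
Total ratio parts = 16. Expected numbers out of 638:
  purple smooth: 638 × 9/16 = 358.875
  purple shrunken: 638 × 3/16 = 119.625
  yellow smooth: 638 × 3/16 = 119.625
  yellow shrunken: 638 × 1/16 = 39.875
χ² = Σ (O − E)² / E
  purple smooth: (410 − 358.875)² / 358.875 = 7.2832
  purple shrunken: (108 − 119.625)² / 119.625 = 1.1297
  yellow smooth: (80 − 119.625)² / 119.625 = 13.1255
  yellow shrunken: (40 − 39.875)² / 39.875 = 0.0004
χ² = 7.2832 + 1.1297 + 13.1255 + 0.0004 = 21.5388 ≈ 21.539

21.539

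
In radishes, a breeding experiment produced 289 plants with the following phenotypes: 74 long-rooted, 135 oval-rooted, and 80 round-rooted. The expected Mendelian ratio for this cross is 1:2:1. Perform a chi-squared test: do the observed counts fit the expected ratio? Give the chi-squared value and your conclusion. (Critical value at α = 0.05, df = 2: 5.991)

Expected counts for N = 289 under a 1:2:1 ratio (total parts = 4):
  long-rooted: 289 × 1/4 = 72.25
  oval-rooted: 289 × 2/4 = 144.5
  round-rooted: 289 × 1/4 = 72.25
χ² = Σ (O − E)² / E
  long-rooted: (74 − 72.25)² / 72.25 = 0.0424
  oval-rooted: (135 − 144.5)² / 144.5 = 0.6246
  round-rooted: (80 − 72.25)² / 72.25 = 0.8313
χ² = 0.0424 + 0.6246 + 0.8313 = 1.4983 ≈ 1.498
Degrees of freedom = 3 − 1 = 2; critical value at α = 0.05 is 5.991.
Since 1.498 < 5.991, we fail to reject the null hypothesis — the data are consistent with the 1:2:1 ratio.

1.498; consistent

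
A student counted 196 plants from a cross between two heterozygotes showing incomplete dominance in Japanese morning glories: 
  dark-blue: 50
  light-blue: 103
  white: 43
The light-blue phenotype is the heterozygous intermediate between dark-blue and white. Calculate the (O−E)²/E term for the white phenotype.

0.735

With incomplete dominance, a heterozygote × heterozygote cross gives a 1:2:1 phenotypic ratio.
Total ratio parts = 4. Expected numbers out of 196:
  dark-blue: 196 × 1/4 = 49
  light-blue: 196 × 2/4 = 98
  white: 196 × 1/4 = 49
Contribution of white: (43 − 49)² / 49 = 0.7347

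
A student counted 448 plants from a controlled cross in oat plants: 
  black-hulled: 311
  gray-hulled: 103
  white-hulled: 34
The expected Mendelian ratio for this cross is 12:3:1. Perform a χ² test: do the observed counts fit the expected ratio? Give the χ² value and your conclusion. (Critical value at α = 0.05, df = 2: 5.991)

7.443; not consistent

Total ratio parts = 16. Expected numbers out of 448:
  black-hulled: 448 × 12/16 = 336
  gray-hulled: 448 × 3/16 = 84
  white-hulled: 448 × 1/16 = 28
χ² = Σ (O − E)² / E
  black-hulled: (311 − 336)² / 336 = 1.8601
  gray-hulled: (103 − 84)² / 84 = 4.2976
  white-hulled: (34 − 28)² / 28 = 1.2857
χ² = 1.8601 + 4.2976 + 1.2857 = 7.4434 ≈ 7.443
Degrees of freedom = 3 − 1 = 2; critical value at α = 0.05 is 5.991.
Since 7.443 > 5.991, we reject the null hypothesis — the data do not fit the 12:3:1 ratio.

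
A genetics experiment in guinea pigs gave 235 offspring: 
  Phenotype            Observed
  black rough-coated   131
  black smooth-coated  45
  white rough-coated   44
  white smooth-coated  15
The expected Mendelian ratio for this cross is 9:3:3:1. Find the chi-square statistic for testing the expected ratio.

0.037

Expected counts for N = 235 under a 9:3:3:1 ratio (total parts = 16):
  black rough-coated: 235 × 9/16 = 132.1875
  black smooth-coated: 235 × 3/16 = 44.0625
  white rough-coated: 235 × 3/16 = 44.0625
  white smooth-coated: 235 × 1/16 = 14.6875
χ² = Σ (O − E)² / E
  black rough-coated: (131 − 132.1875)² / 132.1875 = 0.0107
  black smooth-coated: (45 − 44.0625)² / 44.0625 = 0.0199
  white rough-coated: (44 − 44.0625)² / 44.0625 = 0.0001
  white smooth-coated: (15 − 14.6875)² / 14.6875 = 0.0066
χ² = 0.0107 + 0.0199 + 0.0001 + 0.0066 = 0.0373 ≈ 0.037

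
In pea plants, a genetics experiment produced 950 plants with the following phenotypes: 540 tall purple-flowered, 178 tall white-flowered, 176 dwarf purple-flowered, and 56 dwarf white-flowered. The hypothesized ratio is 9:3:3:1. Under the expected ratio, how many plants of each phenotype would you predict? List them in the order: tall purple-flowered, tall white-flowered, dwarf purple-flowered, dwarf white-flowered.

534.375, 178.125, 178.125, 59.375

Expected counts for N = 950 under a 9:3:3:1 ratio (total parts = 16):
  tall purple-flowered: 950 × 9/16 = 534.375
  tall white-flowered: 950 × 3/16 = 178.125
  dwarf purple-flowered: 950 × 3/16 = 178.125
  dwarf white-flowered: 950 × 1/16 = 59.375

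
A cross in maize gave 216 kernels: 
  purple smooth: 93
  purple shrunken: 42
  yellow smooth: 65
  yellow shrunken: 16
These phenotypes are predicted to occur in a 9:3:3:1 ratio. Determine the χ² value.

Under the 9:3:3:1 hypothesis (Σ ratio = 16, N = 216):
  purple smooth: 216 × 9/16 = 121.5
  purple shrunken: 216 × 3/16 = 40.5
  yellow smooth: 216 × 3/16 = 40.5
  yellow shrunken: 216 × 1/16 = 13.5
χ² = Σ (O − E)² / E
  purple smooth: (93 − 121.5)² / 121.5 = 6.6852
  purple shrunken: (42 − 40.5)² / 40.5 = 0.0556
  yellow smooth: (65 − 40.5)² / 40.5 = 14.8210
  yellow shrunken: (16 − 13.5)² / 13.5 = 0.4630
χ² = 6.6852 + 0.0556 + 14.8210 + 0.4630 = 22.0248 ≈ 22.025

22.025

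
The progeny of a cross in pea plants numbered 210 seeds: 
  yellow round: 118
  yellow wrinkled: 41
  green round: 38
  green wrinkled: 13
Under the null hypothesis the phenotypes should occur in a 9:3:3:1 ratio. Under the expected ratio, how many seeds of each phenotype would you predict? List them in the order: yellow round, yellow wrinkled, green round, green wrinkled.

118.125, 39.375, 39.375, 13.125

Expected counts for N = 210 under a 9:3:3:1 ratio (total parts = 16):
  yellow round: 210 × 9/16 = 118.125
  yellow wrinkled: 210 × 3/16 = 39.375
  green round: 210 × 3/16 = 39.375
  green wrinkled: 210 × 1/16 = 13.125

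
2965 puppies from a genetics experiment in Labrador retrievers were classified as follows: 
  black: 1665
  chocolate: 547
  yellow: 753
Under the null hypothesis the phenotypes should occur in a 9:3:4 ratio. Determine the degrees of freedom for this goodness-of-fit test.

A goodness-of-fit test with 3 phenotype classes has df = 3 − 1 = 2.

2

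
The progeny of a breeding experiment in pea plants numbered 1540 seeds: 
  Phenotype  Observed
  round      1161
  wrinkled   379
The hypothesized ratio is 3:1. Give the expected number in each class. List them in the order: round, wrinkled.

Total ratio parts = 4. Expected numbers out of 1540:
  round: 1540 × 3/4 = 1155
  wrinkled: 1540 × 1/4 = 385

1155, 385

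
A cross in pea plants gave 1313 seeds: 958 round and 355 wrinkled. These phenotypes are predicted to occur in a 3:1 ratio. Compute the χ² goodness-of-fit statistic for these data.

2.907

Under the 3:1 hypothesis (Σ ratio = 4, N = 1313):
  round: 1313 × 3/4 = 984.75
  wrinkled: 1313 × 1/4 = 328.25
χ² = Σ (O − E)² / E
  round: (958 − 984.75)² / 984.75 = 0.7266
  wrinkled: (355 − 328.25)² / 328.25 = 2.1799
χ² = 0.7266 + 2.1799 = 2.9065 ≈ 2.907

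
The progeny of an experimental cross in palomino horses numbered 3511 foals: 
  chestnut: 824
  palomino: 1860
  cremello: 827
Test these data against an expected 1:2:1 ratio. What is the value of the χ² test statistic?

The 1:2:1 ratio has 4 parts, so with N = 3511 the expected counts are:
  chestnut: 3511 × 1/4 = 877.75
  palomino: 3511 × 2/4 = 1755.5
  cremello: 3511 × 1/4 = 877.75
χ² = Σ (O − E)² / E
  chestnut: (824 − 877.75)² / 877.75 = 3.2914
  palomino: (1860 − 1755.5)² / 1755.5 = 6.2206
  cremello: (827 − 877.75)² / 877.75 = 2.9343
χ² = 3.2914 + 6.2206 + 2.9343 = 12.4463 ≈ 12.446

12.446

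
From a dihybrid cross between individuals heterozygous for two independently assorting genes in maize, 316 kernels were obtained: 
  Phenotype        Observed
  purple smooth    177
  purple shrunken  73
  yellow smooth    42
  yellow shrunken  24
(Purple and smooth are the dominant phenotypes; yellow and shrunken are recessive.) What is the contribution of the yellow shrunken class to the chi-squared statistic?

A dihybrid F₂ with independent assortment and complete dominance at both loci gives a 9:3:3:1 phenotypic ratio.
Expected counts for N = 316 under a 9:3:3:1 ratio (total parts = 16):
  purple smooth: 316 × 9/16 = 177.75
  purple shrunken: 316 × 3/16 = 59.25
  yellow smooth: 316 × 3/16 = 59.25
  yellow shrunken: 316 × 1/16 = 19.75
Contribution of yellow shrunken: (24 − 19.75)² / 19.75 = 0.9146

0.915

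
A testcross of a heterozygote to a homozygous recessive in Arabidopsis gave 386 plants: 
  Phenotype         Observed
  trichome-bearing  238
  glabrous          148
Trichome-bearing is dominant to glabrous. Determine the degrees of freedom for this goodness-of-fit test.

A testcross of a heterozygote (Aa × aa) gives a 1:1 phenotypic ratio.
A goodness-of-fit test with 2 phenotype classes has df = 2 − 1 = 1.

1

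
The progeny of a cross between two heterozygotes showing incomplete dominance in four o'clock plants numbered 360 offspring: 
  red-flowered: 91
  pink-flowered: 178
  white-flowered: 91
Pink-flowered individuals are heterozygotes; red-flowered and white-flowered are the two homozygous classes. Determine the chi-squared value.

0.044

With incomplete dominance, a heterozygote × heterozygote cross gives a 1:2:1 phenotypic ratio.
The 1:2:1 ratio has 4 parts, so with N = 360 the expected counts are:
  red-flowered: 360 × 1/4 = 90
  pink-flowered: 360 × 2/4 = 180
  white-flowered: 360 × 1/4 = 90
χ² = Σ (O − E)² / E
  red-flowered: (91 − 90)² / 90 = 0.0111
  pink-flowered: (178 − 180)² / 180 = 0.0222
  white-flowered: (91 − 90)² / 90 = 0.0111
χ² = 0.0111 + 0.0222 + 0.0111 = 0.0444 ≈ 0.044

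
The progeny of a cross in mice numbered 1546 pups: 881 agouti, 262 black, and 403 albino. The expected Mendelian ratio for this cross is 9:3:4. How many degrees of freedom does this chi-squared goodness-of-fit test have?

A goodness-of-fit test with 3 phenotype classes has df = 3 − 1 = 2.

2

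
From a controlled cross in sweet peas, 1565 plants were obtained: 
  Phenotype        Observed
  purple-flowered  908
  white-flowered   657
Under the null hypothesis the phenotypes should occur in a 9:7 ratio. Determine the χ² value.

Under the 9:7 hypothesis (Σ ratio = 16, N = 1565):
  purple-flowered: 1565 × 9/16 = 880.3125
  white-flowered: 1565 × 7/16 = 684.6875
χ² = Σ (O − E)² / E
  purple-flowered: (908 − 880.3125)² / 880.3125 = 0.8708
  white-flowered: (657 − 684.6875)² / 684.6875 = 1.1196
χ² = 0.8708 + 1.1196 = 1.9904 ≈ 1.990

1.990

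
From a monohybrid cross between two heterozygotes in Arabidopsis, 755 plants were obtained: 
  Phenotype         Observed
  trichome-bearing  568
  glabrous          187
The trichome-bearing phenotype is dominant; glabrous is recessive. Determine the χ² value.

For a monohybrid cross between heterozygotes with complete dominance, the expected phenotypic ratio is 3:1.
Total ratio parts = 4. Expected numbers out of 755:
  trichome-bearing: 755 × 3/4 = 566.25
  glabrous: 755 × 1/4 = 188.75
χ² = Σ (O − E)² / E
  trichome-bearing: (568 − 566.25)² / 566.25 = 0.0054
  glabrous: (187 − 188.75)² / 188.75 = 0.0162
χ² = 0.0054 + 0.0162 = 0.0216 ≈ 0.022

0.022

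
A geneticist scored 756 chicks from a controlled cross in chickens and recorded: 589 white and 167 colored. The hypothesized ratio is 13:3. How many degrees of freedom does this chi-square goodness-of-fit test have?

1

A goodness-of-fit test with 2 phenotype classes has df = 2 − 1 = 1.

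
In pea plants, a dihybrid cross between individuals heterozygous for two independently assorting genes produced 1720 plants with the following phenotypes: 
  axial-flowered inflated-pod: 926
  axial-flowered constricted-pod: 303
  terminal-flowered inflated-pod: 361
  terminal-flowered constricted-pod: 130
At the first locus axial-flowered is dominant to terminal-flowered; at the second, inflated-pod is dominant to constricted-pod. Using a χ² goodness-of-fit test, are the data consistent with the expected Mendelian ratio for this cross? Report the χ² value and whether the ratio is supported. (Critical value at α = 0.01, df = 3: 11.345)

A dihybrid F₂ with independent assortment and complete dominance at both loci gives a 9:3:3:1 phenotypic ratio.
Total ratio parts = 16. Expected numbers out of 1720:
  axial-flowered inflated-pod: 1720 × 9/16 = 967.5
  axial-flowered constricted-pod: 1720 × 3/16 = 322.5
  terminal-flowered inflated-pod: 1720 × 3/16 = 322.5
  terminal-flowered constricted-pod: 1720 × 1/16 = 107.5
χ² = Σ (O − E)² / E
  axial-flowered inflated-pod: (926 − 967.5)² / 967.5 = 1.7801
  axial-flowered constricted-pod: (303 − 322.5)² / 322.5 = 1.1791
  terminal-flowered inflated-pod: (361 − 322.5)² / 322.5 = 4.5961
  terminal-flowered constricted-pod: (130 − 107.5)² / 107.5 = 4.7093
χ² = 1.7801 + 1.1791 + 4.5961 + 4.7093 = 12.2646 ≈ 12.265
Degrees of freedom = 4 − 1 = 3; critical value at α = 0.01 is 11.345.
Since 12.265 > 11.345, we reject the null hypothesis — the data do not fit the 9:3:3:1 ratio.

12.265; not consistent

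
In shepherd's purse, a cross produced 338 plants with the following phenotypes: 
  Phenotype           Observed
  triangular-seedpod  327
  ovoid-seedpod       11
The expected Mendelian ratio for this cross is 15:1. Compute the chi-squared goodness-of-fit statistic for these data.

5.176

Expected counts for N = 338 under a 15:1 ratio (total parts = 16):
  triangular-seedpod: 338 × 15/16 = 316.875
  ovoid-seedpod: 338 × 1/16 = 21.125
χ² = Σ (O − E)² / E
  triangular-seedpod: (327 − 316.875)² / 316.875 = 0.3235
  ovoid-seedpod: (11 − 21.125)² / 21.125 = 4.8528
χ² = 0.3235 + 4.8528 = 5.1763 ≈ 5.176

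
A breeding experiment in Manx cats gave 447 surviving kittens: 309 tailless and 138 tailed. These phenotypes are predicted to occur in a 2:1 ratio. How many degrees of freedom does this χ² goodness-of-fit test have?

1

A goodness-of-fit test with 2 phenotype classes has df = 2 − 1 = 1.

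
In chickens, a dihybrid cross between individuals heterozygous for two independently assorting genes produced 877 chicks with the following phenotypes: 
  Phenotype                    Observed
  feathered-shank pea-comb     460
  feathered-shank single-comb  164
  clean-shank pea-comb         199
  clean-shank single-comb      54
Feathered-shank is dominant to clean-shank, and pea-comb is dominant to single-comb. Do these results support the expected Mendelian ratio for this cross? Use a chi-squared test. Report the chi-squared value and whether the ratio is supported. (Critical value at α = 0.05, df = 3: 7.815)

9.527; not consistent

A dihybrid F₂ with independent assortment and complete dominance at both loci gives a 9:3:3:1 phenotypic ratio.
Under the 9:3:3:1 hypothesis (Σ ratio = 16, N = 877):
  feathered-shank pea-comb: 877 × 9/16 = 493.3125
  feathered-shank single-comb: 877 × 3/16 = 164.4375
  clean-shank pea-comb: 877 × 3/16 = 164.4375
  clean-shank single-comb: 877 × 1/16 = 54.8125
χ² = Σ (O − E)² / E
  feathered-shank pea-comb: (460 − 493.3125)² / 493.3125 = 2.2495
  feathered-shank single-comb: (164 − 164.4375)² / 164.4375 = 0.0012
  clean-shank pea-comb: (199 − 164.4375)² / 164.4375 = 7.2646
  clean-shank single-comb: (54 − 54.8125)² / 54.8125 = 0.0120
χ² = 2.2495 + 0.0012 + 7.2646 + 0.0120 = 9.5273 ≈ 9.527
Degrees of freedom = 4 − 1 = 3; critical value at α = 0.05 is 7.815.
Since 9.527 > 7.815, we reject the null hypothesis — the data do not fit the 9:3:3:1 ratio.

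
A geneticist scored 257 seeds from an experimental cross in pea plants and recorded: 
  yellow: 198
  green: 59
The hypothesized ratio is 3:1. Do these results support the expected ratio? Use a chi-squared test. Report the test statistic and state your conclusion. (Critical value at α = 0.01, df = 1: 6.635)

The 3:1 ratio has 4 parts, so with N = 257 the expected counts are:
  yellow: 257 × 3/4 = 192.75
  green: 257 × 1/4 = 64.25
χ² = Σ (O − E)² / E
  yellow: (198 − 192.75)² / 192.75 = 0.1430
  green: (59 − 64.25)² / 64.25 = 0.4290
χ² = 0.1430 + 0.4290 = 0.572
Degrees of freedom = 2 − 1 = 1; critical value at α = 0.01 is 6.635.
Since 0.572 < 6.635, we fail to reject the null hypothesis — the data are consistent with the 3:1 ratio.

0.572; consistent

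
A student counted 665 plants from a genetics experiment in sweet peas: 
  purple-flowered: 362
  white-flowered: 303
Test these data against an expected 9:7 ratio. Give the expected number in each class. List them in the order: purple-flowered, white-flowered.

374.0625, 290.9375

The 9:7 ratio has 16 parts, so with N = 665 the expected counts are:
  purple-flowered: 665 × 9/16 = 374.0625
  white-flowered: 665 × 7/16 = 290.9375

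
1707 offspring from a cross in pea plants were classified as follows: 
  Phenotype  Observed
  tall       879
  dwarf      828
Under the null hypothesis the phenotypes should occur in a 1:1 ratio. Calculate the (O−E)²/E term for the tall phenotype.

0.762

Under the 1:1 hypothesis (Σ ratio = 2, N = 1707):
  tall: 1707 × 1/2 = 853.5
  dwarf: 1707 × 1/2 = 853.5
Contribution of tall: (879 − 853.5)² / 853.5 = 0.7619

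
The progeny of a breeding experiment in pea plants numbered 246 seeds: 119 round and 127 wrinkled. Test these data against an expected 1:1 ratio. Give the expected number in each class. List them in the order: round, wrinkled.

Under the 1:1 hypothesis (Σ ratio = 2, N = 246):
  round: 246 × 1/2 = 123
  wrinkled: 246 × 1/2 = 123

123, 123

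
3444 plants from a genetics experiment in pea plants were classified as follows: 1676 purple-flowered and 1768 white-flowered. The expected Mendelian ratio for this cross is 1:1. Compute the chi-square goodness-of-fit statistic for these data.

The 1:1 ratio has 2 parts, so with N = 3444 the expected counts are:
  purple-flowered: 3444 × 1/2 = 1722
  white-flowered: 3444 × 1/2 = 1722
χ² = Σ (O − E)² / E
  purple-flowered: (1676 − 1722)² / 1722 = 1.2288
  white-flowered: (1768 − 1722)² / 1722 = 1.2288
χ² = 1.2288 + 1.2288 = 2.4576 ≈ 2.458

2.458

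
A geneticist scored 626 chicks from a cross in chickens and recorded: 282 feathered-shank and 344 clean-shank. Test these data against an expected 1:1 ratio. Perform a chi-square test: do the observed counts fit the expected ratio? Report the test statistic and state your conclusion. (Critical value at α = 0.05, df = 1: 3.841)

6.141; not consistent

Total ratio parts = 2. Expected numbers out of 626:
  feathered-shank: 626 × 1/2 = 313
  clean-shank: 626 × 1/2 = 313
χ² = Σ (O − E)² / E
  feathered-shank: (282 − 313)² / 313 = 3.0703
  clean-shank: (344 − 313)² / 313 = 3.0703
χ² = 3.0703 + 3.0703 = 6.1406 ≈ 6.141
Degrees of freedom = 2 − 1 = 1; critical value at α = 0.05 is 3.841.
Since 6.141 > 3.841, we reject the null hypothesis — the data do not fit the 1:1 ratio.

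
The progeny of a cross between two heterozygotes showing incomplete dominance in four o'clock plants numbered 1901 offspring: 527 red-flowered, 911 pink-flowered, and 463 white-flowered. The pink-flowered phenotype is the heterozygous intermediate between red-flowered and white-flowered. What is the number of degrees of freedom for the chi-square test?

2

With incomplete dominance, a heterozygote × heterozygote cross gives a 1:2:1 phenotypic ratio.
A goodness-of-fit test with 3 phenotype classes has df = 3 − 1 = 2.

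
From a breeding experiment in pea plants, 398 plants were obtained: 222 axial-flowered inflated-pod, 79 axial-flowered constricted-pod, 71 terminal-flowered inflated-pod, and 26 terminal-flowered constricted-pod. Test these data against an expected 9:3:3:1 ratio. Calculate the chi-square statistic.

0.499

Under the 9:3:3:1 hypothesis (Σ ratio = 16, N = 398):
  axial-flowered inflated-pod: 398 × 9/16 = 223.875
  axial-flowered constricted-pod: 398 × 3/16 = 74.625
  terminal-flowered inflated-pod: 398 × 3/16 = 74.625
  terminal-flowered constricted-pod: 398 × 1/16 = 24.875
χ² = Σ (O − E)² / E
  axial-flowered inflated-pod: (222 − 223.875)² / 223.875 = 0.0157
  axial-flowered constricted-pod: (79 − 74.625)² / 74.625 = 0.2565
  terminal-flowered inflated-pod: (71 − 74.625)² / 74.625 = 0.1761
  terminal-flowered constricted-pod: (26 − 24.875)² / 24.875 = 0.0509
χ² = 0.0157 + 0.2565 + 0.1761 + 0.0509 = 0.4992 ≈ 0.499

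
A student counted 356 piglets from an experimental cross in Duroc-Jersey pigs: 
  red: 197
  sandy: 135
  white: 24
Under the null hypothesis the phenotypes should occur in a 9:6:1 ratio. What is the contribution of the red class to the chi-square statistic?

Expected counts for N = 356 under a 9:6:1 ratio (total parts = 16):
  red: 356 × 9/16 = 200.25
  sandy: 356 × 6/16 = 133.5
  white: 356 × 1/16 = 22.25
Contribution of red: (197 − 200.25)² / 200.25 = 0.0527

0.053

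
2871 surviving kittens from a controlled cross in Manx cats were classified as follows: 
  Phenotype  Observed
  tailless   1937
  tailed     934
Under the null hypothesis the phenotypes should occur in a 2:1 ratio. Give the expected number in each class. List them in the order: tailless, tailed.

Under the 2:1 hypothesis (Σ ratio = 3, N = 2871):
  tailless: 2871 × 2/3 = 1914
  tailed: 2871 × 1/3 = 957

1914, 957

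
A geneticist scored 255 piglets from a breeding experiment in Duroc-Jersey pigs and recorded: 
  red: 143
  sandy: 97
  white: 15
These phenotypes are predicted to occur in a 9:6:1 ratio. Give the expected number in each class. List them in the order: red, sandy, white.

143.4375, 95.625, 15.9375

Total ratio parts = 16. Expected numbers out of 255:
  red: 255 × 9/16 = 143.4375
  sandy: 255 × 6/16 = 95.625
  white: 255 × 1/16 = 15.9375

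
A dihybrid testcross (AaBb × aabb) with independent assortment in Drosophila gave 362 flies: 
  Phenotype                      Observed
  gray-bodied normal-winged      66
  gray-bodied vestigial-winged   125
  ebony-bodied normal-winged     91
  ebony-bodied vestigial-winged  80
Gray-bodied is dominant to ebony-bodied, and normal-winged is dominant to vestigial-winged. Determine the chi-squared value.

A dihybrid testcross with independent assortment gives a 1:1:1:1 ratio.
Under the 1:1:1:1 hypothesis (Σ ratio = 4, N = 362):
  gray-bodied normal-winged: 362 × 1/4 = 90.5
  gray-bodied vestigial-winged: 362 × 1/4 = 90.5
  ebony-bodied normal-winged: 362 × 1/4 = 90.5
  ebony-bodied vestigial-winged: 362 × 1/4 = 90.5
χ² = Σ (O − E)² / E
  gray-bodied normal-winged: (66 − 90.5)² / 90.5 = 6.6326
  gray-bodied vestigial-winged: (125 − 90.5)² / 90.5 = 13.1519
  ebony-bodied normal-winged: (91 − 90.5)² / 90.5 = 0.0028
  ebony-bodied vestigial-winged: (80 − 90.5)² / 90.5 = 1.2182
χ² = 6.6326 + 13.1519 + 0.0028 + 1.2182 = 21.0055 ≈ 21.006

21.006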